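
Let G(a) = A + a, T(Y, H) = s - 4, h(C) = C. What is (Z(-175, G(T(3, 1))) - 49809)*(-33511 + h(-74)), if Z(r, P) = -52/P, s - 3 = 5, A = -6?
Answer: 1671962055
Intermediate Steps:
s = 8 (s = 3 + 5 = 8)
T(Y, H) = 4 (T(Y, H) = 8 - 4 = 4)
G(a) = -6 + a
(Z(-175, G(T(3, 1))) - 49809)*(-33511 + h(-74)) = (-52/(-6 + 4) - 49809)*(-33511 - 74) = (-52/(-2) - 49809)*(-33585) = (-52*(-1/2) - 49809)*(-33585) = (26 - 49809)*(-33585) = -49783*(-33585) = 1671962055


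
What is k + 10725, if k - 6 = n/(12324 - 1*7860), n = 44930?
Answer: 23974057/2232 ≈ 10741.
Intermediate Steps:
k = 35857/2232 (k = 6 + 44930/(12324 - 1*7860) = 6 + 44930/(12324 - 7860) = 6 + 44930/4464 = 6 + 44930*(1/4464) = 6 + 22465/2232 = 35857/2232 ≈ 16.065)
k + 10725 = 35857/2232 + 10725 = 23974057/2232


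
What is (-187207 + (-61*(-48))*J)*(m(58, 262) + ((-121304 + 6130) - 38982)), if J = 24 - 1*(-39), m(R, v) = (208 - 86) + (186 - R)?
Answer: 422164158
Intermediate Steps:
m(R, v) = 308 - R (m(R, v) = 122 + (186 - R) = 308 - R)
J = 63 (J = 24 + 39 = 63)
(-187207 + (-61*(-48))*J)*(m(58, 262) + ((-121304 + 6130) - 38982)) = (-187207 - 61*(-48)*63)*((308 - 1*58) + ((-121304 + 6130) - 38982)) = (-187207 + 2928*63)*((308 - 58) + (-115174 - 38982)) = (-187207 + 184464)*(250 - 154156) = -2743*(-153906) = 422164158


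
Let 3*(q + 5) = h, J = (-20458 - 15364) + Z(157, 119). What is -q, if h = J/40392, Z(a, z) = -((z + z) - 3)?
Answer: 12587/2376 ≈ 5.2976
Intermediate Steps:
Z(a, z) = 3 - 2*z (Z(a, z) = -(2*z - 3) = -(-3 + 2*z) = 3 - 2*z)
J = -36057 (J = (-20458 - 15364) + (3 - 2*119) = -35822 + (3 - 238) = -35822 - 235 = -36057)
h = -707/792 (h = -36057/40392 = -36057*1/40392 = -707/792 ≈ -0.89268)
q = -12587/2376 (q = -5 + (1/3)*(-707/792) = -5 - 707/2376 = -12587/2376 ≈ -5.2976)
-q = -1*(-12587/2376) = 12587/2376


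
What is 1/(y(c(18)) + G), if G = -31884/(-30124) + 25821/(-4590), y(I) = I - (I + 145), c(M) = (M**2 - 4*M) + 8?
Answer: -225930/33791687 ≈ -0.0066860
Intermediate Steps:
c(M) = 8 + M**2 - 4*M
y(I) = -145 (y(I) = I - (145 + I) = I + (-145 - I) = -145)
G = -1031837/225930 (G = -31884*(-1/30124) + 25821*(-1/4590) = 7971/7531 - 2869/510 = -1031837/225930 ≈ -4.5671)
1/(y(c(18)) + G) = 1/(-145 - 1031837/225930) = 1/(-33791687/225930) = -225930/33791687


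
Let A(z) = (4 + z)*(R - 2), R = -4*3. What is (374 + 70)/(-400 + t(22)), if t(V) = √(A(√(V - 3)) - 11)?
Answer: -444/(400 - I*√(67 + 14*√19)) ≈ -1.1091 - 0.031373*I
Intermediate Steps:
R = -12
A(z) = -56 - 14*z (A(z) = (4 + z)*(-12 - 2) = (4 + z)*(-14) = -56 - 14*z)
t(V) = √(-67 - 14*√(-3 + V)) (t(V) = √((-56 - 14*√(V - 3)) - 11) = √((-56 - 14*√(-3 + V)) - 11) = √(-67 - 14*√(-3 + V)))
(374 + 70)/(-400 + t(22)) = (374 + 70)/(-400 + √(-67 - 14*√(-3 + 22))) = 444/(-400 + √(-67 - 14*√19))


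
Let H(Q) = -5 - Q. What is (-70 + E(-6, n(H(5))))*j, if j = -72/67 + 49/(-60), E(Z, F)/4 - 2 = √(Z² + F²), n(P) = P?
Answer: 235693/2010 - 15206*√34/1005 ≈ 29.036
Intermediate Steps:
E(Z, F) = 8 + 4*√(F² + Z²) (E(Z, F) = 8 + 4*√(Z² + F²) = 8 + 4*√(F² + Z²))
j = -7603/4020 (j = -72*1/67 + 49*(-1/60) = -72/67 - 49/60 = -7603/4020 ≈ -1.8913)
(-70 + E(-6, n(H(5))))*j = (-70 + (8 + 4*√((-5 - 1*5)² + (-6)²)))*(-7603/4020) = (-70 + (8 + 4*√((-5 - 5)² + 36)))*(-7603/4020) = (-70 + (8 + 4*√((-10)² + 36)))*(-7603/4020) = (-70 + (8 + 4*√(100 + 36)))*(-7603/4020) = (-70 + (8 + 4*√136))*(-7603/4020) = (-70 + (8 + 4*(2*√34)))*(-7603/4020) = (-70 + (8 + 8*√34))*(-7603/4020) = (-62 + 8*√34)*(-7603/4020) = 235693/2010 - 15206*√34/1005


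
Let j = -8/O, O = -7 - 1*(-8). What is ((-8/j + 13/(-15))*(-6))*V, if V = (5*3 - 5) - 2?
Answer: -32/5 ≈ -6.4000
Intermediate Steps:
V = 8 (V = (15 - 5) - 2 = 10 - 2 = 8)
O = 1 (O = -7 + 8 = 1)
j = -8 (j = -8/1 = -8*1 = -8)
((-8/j + 13/(-15))*(-6))*V = ((-8/(-8) + 13/(-15))*(-6))*8 = ((-8*(-⅛) + 13*(-1/15))*(-6))*8 = ((1 - 13/15)*(-6))*8 = ((2/15)*(-6))*8 = -⅘*8 = -32/5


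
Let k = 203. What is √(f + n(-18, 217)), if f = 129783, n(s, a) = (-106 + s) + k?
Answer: √129862 ≈ 360.36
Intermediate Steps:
n(s, a) = 97 + s (n(s, a) = (-106 + s) + 203 = 97 + s)
√(f + n(-18, 217)) = √(129783 + (97 - 18)) = √(129783 + 79) = √129862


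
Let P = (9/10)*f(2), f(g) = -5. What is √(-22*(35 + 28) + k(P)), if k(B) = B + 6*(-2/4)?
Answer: I*√5574/2 ≈ 37.33*I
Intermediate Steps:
P = -9/2 (P = (9/10)*(-5) = -9/2 ≈ -4.5000)
k(B) = -3 + B (k(B) = B + 6*(-2*¼) = B + 6*(-½) = B - 3 = -3 + B)
√(-22*(35 + 28) + k(P)) = √(-22*(35 + 28) + (-3 - 9/2)) = √(-22*63 - 15/2) = √(-1386 - 15/2) = √(-2787/2) = I*√5574/2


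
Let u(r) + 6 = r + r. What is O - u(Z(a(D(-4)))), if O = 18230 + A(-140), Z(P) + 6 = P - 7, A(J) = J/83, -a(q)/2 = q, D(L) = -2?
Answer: 1514942/83 ≈ 18252.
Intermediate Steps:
a(q) = -2*q
A(J) = J/83 (A(J) = J*(1/83) = J/83)
Z(P) = -13 + P (Z(P) = -6 + (P - 7) = -6 + (-7 + P) = -13 + P)
u(r) = -6 + 2*r (u(r) = -6 + (r + r) = -6 + 2*r)
O = 1512950/83 (O = 18230 + (1/83)*(-140) = 18230 - 140/83 = 1512950/83 ≈ 18228.)
O - u(Z(a(D(-4)))) = 1512950/83 - (-6 + 2*(-13 - 2*(-2))) = 1512950/83 - (-6 + 2*(-13 + 4)) = 1512950/83 - (-6 + 2*(-9)) = 1512950/83 - (-6 - 18) = 1512950/83 - 1*(-24) = 1512950/83 + 24 = 1514942/83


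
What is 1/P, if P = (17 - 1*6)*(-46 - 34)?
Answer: -1/880 ≈ -0.0011364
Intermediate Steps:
P = -880 (P = (17 - 6)*(-80) = 11*(-80) = -880)
1/P = 1/(-880) = -1/880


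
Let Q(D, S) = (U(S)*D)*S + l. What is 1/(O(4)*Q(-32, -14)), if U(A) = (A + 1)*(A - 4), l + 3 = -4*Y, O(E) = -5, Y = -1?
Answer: -1/524165 ≈ -1.9078e-6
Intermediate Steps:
l = 1 (l = -3 - 4*(-1) = -3 + 4 = 1)
U(A) = (1 + A)*(-4 + A)
Q(D, S) = 1 + D*S*(-4 + S² - 3*S) (Q(D, S) = ((-4 + S² - 3*S)*D)*S + 1 = (D*(-4 + S² - 3*S))*S + 1 = D*S*(-4 + S² - 3*S) + 1 = 1 + D*S*(-4 + S² - 3*S))
1/(O(4)*Q(-32, -14)) = 1/(-5*(1 - 1*(-32)*(-14)*(4 - 1*(-14)² + 3*(-14)))) = 1/(-5*(1 - 1*(-32)*(-14)*(4 - 1*196 - 42))) = 1/(-5*(1 - 1*(-32)*(-14)*(4 - 196 - 42))) = 1/(-5*(1 - 1*(-32)*(-14)*(-234))) = 1/(-5*(1 + 104832)) = 1/(-5*104833) = 1/(-524165) = -1/524165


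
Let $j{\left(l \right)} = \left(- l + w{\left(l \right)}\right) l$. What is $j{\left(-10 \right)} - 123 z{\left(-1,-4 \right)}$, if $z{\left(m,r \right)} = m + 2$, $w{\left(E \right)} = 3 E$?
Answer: $77$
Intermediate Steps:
$z{\left(m,r \right)} = 2 + m$
$j{\left(l \right)} = 2 l^{2}$ ($j{\left(l \right)} = \left(- l + 3 l\right) l = 2 l l = 2 l^{2}$)
$j{\left(-10 \right)} - 123 z{\left(-1,-4 \right)} = 2 \left(-10\right)^{2} - 123 \left(2 - 1\right) = 2 \cdot 100 - 123 = 200 - 123 = 77$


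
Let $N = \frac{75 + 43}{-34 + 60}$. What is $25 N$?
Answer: $\frac{1475}{13} \approx 113.46$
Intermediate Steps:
$N = \frac{59}{13}$ ($N = \frac{118}{26} = 118 \cdot \frac{1}{26} = \frac{59}{13} \approx 4.5385$)
$25 N = 25 \cdot \frac{59}{13} = \frac{1475}{13}$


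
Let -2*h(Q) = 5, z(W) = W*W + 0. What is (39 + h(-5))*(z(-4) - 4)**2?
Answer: 5256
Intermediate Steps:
z(W) = W**2 (z(W) = W**2 + 0 = W**2)
h(Q) = -5/2 (h(Q) = -1/2*5 = -5/2)
(39 + h(-5))*(z(-4) - 4)**2 = (39 - 5/2)*((-4)**2 - 4)**2 = 73*(16 - 4)**2/2 = (73/2)*12**2 = (73/2)*144 = 5256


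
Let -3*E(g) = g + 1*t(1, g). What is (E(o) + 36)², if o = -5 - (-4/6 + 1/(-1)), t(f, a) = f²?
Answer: 109561/81 ≈ 1352.6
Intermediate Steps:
o = -10/3 (o = -5 - (-4*⅙ + 1*(-1)) = -5 - (-⅔ - 1) = -5 - 1*(-5/3) = -5 + 5/3 = -10/3 ≈ -3.3333)
E(g) = -⅓ - g/3 (E(g) = -(g + 1*1²)/3 = -(g + 1*1)/3 = -(g + 1)/3 = -(1 + g)/3 = -⅓ - g/3)
(E(o) + 36)² = ((-⅓ - ⅓*(-10/3)) + 36)² = ((-⅓ + 10/9) + 36)² = (7/9 + 36)² = (331/9)² = 109561/81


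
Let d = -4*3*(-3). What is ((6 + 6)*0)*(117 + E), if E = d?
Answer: 0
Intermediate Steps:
d = 36 (d = -12*(-3) = 36)
E = 36
((6 + 6)*0)*(117 + E) = ((6 + 6)*0)*(117 + 36) = (12*0)*153 = 0*153 = 0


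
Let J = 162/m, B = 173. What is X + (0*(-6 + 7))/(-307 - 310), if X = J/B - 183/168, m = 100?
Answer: -261557/242200 ≈ -1.0799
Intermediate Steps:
J = 81/50 (J = 162/100 = 162*(1/100) = 81/50 ≈ 1.6200)
X = -261557/242200 (X = (81/50)/173 - 183/168 = (81/50)*(1/173) - 183*1/168 = 81/8650 - 61/56 = -261557/242200 ≈ -1.0799)
X + (0*(-6 + 7))/(-307 - 310) = -261557/242200 + (0*(-6 + 7))/(-307 - 310) = -261557/242200 + (0*1)/(-617) = -261557/242200 - 1/617*0 = -261557/242200 + 0 = -261557/242200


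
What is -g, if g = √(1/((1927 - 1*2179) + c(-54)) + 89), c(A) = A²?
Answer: -√17545178/444 ≈ -9.4340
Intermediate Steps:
g = √17545178/444 (g = √(1/((1927 - 1*2179) + (-54)²) + 89) = √(1/((1927 - 2179) + 2916) + 89) = √(1/(-252 + 2916) + 89) = √(1/2664 + 89) = √(237097/2664) = √17545178/444 ≈ 9.4340)
-g = -√17545178/444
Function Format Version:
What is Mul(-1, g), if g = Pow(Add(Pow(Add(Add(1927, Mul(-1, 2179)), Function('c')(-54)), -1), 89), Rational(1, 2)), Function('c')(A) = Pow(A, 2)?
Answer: Mul(Rational(-1, 444), Pow(17545178, Rational(1, 2))) ≈ -9.4340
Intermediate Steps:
g = Mul(Rational(1, 444), Pow(17545178, Rational(1, 2))) (g = Pow(Add(Pow(Add(Add(1927, Mul(-1, 2179)), Pow(-54, 2)), -1), 89), Rational(1, 2)) = Pow(Add(Pow(Add(Add(1927, -2179), 2916), -1), 89), Rational(1, 2)) = Pow(Add(Pow(Add(-252, 2916), -1), 89), Rational(1, 2)) = Pow(Add(Pow(2664, -1), 89), Rational(1, 2)) = Pow(Add(Rational(1, 2664), 89), Rational(1, 2)) = Pow(Rational(237097, 2664), Rational(1, 2)) = Mul(Rational(1, 444), Pow(17545178, Rational(1, 2))) ≈ 9.4340)
Mul(-1, g) = Mul(-1, Mul(Rational(1, 444), Pow(17545178, Rational(1, 2)))) = Mul(Rational(-1, 444), Pow(17545178, Rational(1, 2)))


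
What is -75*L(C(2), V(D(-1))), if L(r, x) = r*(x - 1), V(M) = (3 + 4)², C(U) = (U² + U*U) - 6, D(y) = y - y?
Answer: -7200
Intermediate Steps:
D(y) = 0
C(U) = -6 + 2*U² (C(U) = (U² + U²) - 6 = 2*U² - 6 = -6 + 2*U²)
V(M) = 49 (V(M) = 7² = 49)
L(r, x) = r*(-1 + x)
-75*L(C(2), V(D(-1))) = -75*(-6 + 2*2²)*(-1 + 49) = -75*(-6 + 2*4)*48 = -75*(-6 + 8)*48 = -75*2*48 = -75*96 = -1*7200 = -7200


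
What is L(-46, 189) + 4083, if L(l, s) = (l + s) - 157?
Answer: 4069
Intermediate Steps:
L(l, s) = -157 + l + s
L(-46, 189) + 4083 = (-157 - 46 + 189) + 4083 = -14 + 4083 = 4069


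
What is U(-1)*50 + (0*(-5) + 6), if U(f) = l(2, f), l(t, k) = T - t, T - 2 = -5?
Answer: -244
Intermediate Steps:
T = -3 (T = 2 - 5 = -3)
l(t, k) = -3 - t
U(f) = -5 (U(f) = -3 - 1*2 = -3 - 2 = -5)
U(-1)*50 + (0*(-5) + 6) = -5*50 + (0*(-5) + 6) = -250 + (0 + 6) = -250 + 6 = -244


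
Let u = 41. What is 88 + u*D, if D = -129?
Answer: -5201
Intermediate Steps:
88 + u*D = 88 + 41*(-129) = 88 - 5289 = -5201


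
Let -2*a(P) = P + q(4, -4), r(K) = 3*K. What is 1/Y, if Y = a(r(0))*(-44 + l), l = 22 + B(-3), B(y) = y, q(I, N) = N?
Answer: -1/50 ≈ -0.020000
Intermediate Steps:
l = 19 (l = 22 - 3 = 19)
a(P) = 2 - P/2 (a(P) = -(P - 4)/2 = -(-4 + P)/2 = 2 - P/2)
Y = -50 (Y = (2 - 3*0/2)*(-44 + 19) = (2 - ½*0)*(-25) = (2 + 0)*(-25) = 2*(-25) = -50)
1/Y = 1/(-50) = -1/50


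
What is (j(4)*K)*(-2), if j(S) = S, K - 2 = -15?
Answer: 104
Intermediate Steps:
K = -13 (K = 2 - 15 = -13)
(j(4)*K)*(-2) = (4*(-13))*(-2) = -52*(-2) = 104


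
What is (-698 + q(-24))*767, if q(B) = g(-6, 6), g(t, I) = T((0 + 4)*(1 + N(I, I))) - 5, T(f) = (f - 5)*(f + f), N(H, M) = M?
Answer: 448695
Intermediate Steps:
T(f) = 2*f*(-5 + f) (T(f) = (-5 + f)*(2*f) = 2*f*(-5 + f))
g(t, I) = -5 + 2*(-1 + 4*I)*(4 + 4*I) (g(t, I) = 2*((0 + 4)*(1 + I))*(-5 + (0 + 4)*(1 + I)) - 5 = 2*(4*(1 + I))*(-5 + 4*(1 + I)) - 5 = 2*(4 + 4*I)*(-5 + (4 + 4*I)) - 5 = 2*(4 + 4*I)*(-1 + 4*I) - 5 = 2*(-1 + 4*I)*(4 + 4*I) - 5 = -5 + 2*(-1 + 4*I)*(4 + 4*I))
q(B) = 1283 (q(B) = -13 + 24*6 + 32*6² = -13 + 144 + 32*36 = -13 + 144 + 1152 = 1283)
(-698 + q(-24))*767 = (-698 + 1283)*767 = 585*767 = 448695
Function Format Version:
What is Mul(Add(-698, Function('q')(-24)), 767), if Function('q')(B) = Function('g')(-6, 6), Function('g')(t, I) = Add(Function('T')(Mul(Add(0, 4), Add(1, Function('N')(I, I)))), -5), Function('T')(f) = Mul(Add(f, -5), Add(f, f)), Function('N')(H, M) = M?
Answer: 448695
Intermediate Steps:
Function('T')(f) = Mul(2, f, Add(-5, f)) (Function('T')(f) = Mul(Add(-5, f), Mul(2, f)) = Mul(2, f, Add(-5, f)))
Function('g')(t, I) = Add(-5, Mul(2, Add(-1, Mul(4, I)), Add(4, Mul(4, I)))) (Function('g')(t, I) = Add(Mul(2, Mul(Add(0, 4), Add(1, I)), Add(-5, Mul(Add(0, 4), Add(1, I)))), -5) = Add(Mul(2, Mul(4, Add(1, I)), Add(-5, Mul(4, Add(1, I)))), -5) = Add(Mul(2, Add(4, Mul(4, I)), Add(-5, Add(4, Mul(4, I)))), -5) = Add(Mul(2, Add(4, Mul(4, I)), Add(-1, Mul(4, I))), -5) = Add(Mul(2, Add(-1, Mul(4, I)), Add(4, Mul(4, I))), -5) = Add(-5, Mul(2, Add(-1, Mul(4, I)), Add(4, Mul(4, I)))))
Function('q')(B) = 1283 (Function('q')(B) = Add(-13, Mul(24, 6), Mul(32, Pow(6, 2))) = Add(-13, 144, Mul(32, 36)) = Add(-13, 144, 1152) = 1283)
Mul(Add(-698, Function('q')(-24)), 767) = Mul(Add(-698, 1283), 767) = Mul(585, 767) = 448695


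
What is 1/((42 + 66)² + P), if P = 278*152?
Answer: 1/53920 ≈ 1.8546e-5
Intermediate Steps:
P = 42256
1/((42 + 66)² + P) = 1/((42 + 66)² + 42256) = 1/(108² + 42256) = 1/(11664 + 42256) = 1/53920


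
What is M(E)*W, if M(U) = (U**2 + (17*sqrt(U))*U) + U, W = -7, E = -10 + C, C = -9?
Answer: -2394 + 2261*I*sqrt(19) ≈ -2394.0 + 9855.5*I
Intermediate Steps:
E = -19 (E = -10 - 9 = -19)
M(U) = U + U**2 + 17*U**(3/2) (M(U) = (U**2 + 17*U**(3/2)) + U = U + U**2 + 17*U**(3/2))
M(E)*W = (-19 + (-19)**2 + 17*(-19)**(3/2))*(-7) = (-19 + 361 + 17*(-19*I*sqrt(19)))*(-7) = (-19 + 361 - 323*I*sqrt(19))*(-7) = (342 - 323*I*sqrt(19))*(-7) = -2394 + 2261*I*sqrt(19)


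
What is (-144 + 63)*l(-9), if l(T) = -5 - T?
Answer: -324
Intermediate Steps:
(-144 + 63)*l(-9) = (-144 + 63)*(-5 - 1*(-9)) = -81*(-5 + 9) = -81*4 = -324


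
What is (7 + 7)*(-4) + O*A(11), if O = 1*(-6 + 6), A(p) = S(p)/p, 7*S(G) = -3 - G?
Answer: -56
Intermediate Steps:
S(G) = -3/7 - G/7 (S(G) = (-3 - G)/7 = -3/7 - G/7)
A(p) = (-3/7 - p/7)/p
O = 0 (O = 1*0 = 0)
(7 + 7)*(-4) + O*A(11) = (7 + 7)*(-4) + 0*((⅐)*(-3 - 1*11)/11) = 14*(-4) + 0*((⅐)*(1/11)*(-3 - 11)) = -56 + 0*((⅐)*(1/11)*(-14)) = -56 + 0*(-2/11) = -56 + 0 = -56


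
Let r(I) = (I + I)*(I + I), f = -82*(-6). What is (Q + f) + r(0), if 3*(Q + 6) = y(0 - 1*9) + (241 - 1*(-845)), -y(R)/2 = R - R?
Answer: 848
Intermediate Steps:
f = 492
y(R) = 0 (y(R) = -2*(R - R) = -2*0 = 0)
r(I) = 4*I**2 (r(I) = (2*I)*(2*I) = 4*I**2)
Q = 356 (Q = -6 + (0 + (241 - 1*(-845)))/3 = -6 + (0 + (241 + 845))/3 = -6 + (0 + 1086)/3 = -6 + (1/3)*1086 = -6 + 362 = 356)
(Q + f) + r(0) = (356 + 492) + 4*0**2 = 848 + 4*0 = 848 + 0 = 848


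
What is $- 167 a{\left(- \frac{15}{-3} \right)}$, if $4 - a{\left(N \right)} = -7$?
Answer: $-1837$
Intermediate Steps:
$a{\left(N \right)} = 11$ ($a{\left(N \right)} = 4 - -7 = 4 + 7 = 11$)
$- 167 a{\left(- \frac{15}{-3} \right)} = \left(-167\right) 11 = -1837$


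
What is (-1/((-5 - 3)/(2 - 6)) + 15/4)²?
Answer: 169/16 ≈ 10.563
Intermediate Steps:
(-1/((-5 - 3)/(2 - 6)) + 15/4)² = (-1/((-8/(-4))) + 15*(¼))² = (-1/((-8*(-¼))) + 15/4)² = (-1/2 + 15/4)² = (-1*½ + 15/4)² = (-½ + 15/4)² = (13/4)² = 169/16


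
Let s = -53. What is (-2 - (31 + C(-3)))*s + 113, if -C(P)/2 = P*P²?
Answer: 4724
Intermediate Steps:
C(P) = -2*P³ (C(P) = -2*P*P² = -2*P³)
(-2 - (31 + C(-3)))*s + 113 = (-2 - (31 - 2*(-3)³))*(-53) + 113 = (-2 - (31 - 2*(-27)))*(-53) + 113 = (-2 - (31 + 54))*(-53) + 113 = (-2 - 1*85)*(-53) + 113 = (-2 - 85)*(-53) + 113 = -87*(-53) + 113 = 4611 + 113 = 4724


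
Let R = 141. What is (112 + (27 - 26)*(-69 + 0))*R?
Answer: 6063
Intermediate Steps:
(112 + (27 - 26)*(-69 + 0))*R = (112 + (27 - 26)*(-69 + 0))*141 = (112 + 1*(-69))*141 = (112 - 69)*141 = 43*141 = 6063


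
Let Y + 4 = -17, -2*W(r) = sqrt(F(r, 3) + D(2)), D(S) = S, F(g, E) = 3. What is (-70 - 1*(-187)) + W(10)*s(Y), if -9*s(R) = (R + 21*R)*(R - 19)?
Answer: 117 + 3080*sqrt(5)/3 ≈ 2412.7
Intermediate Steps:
W(r) = -sqrt(5)/2 (W(r) = -sqrt(3 + 2)/2 = -sqrt(5)/2)
Y = -21 (Y = -4 - 17 = -21)
s(R) = -22*R*(-19 + R)/9 (s(R) = -(R + 21*R)*(R - 19)/9 = -22*R*(-19 + R)/9)
(-70 - 1*(-187)) + W(10)*s(Y) = (-70 - 1*(-187)) + (-sqrt(5)/2)*((22/9)*(-21)*(19 - 1*(-21))) = (-70 + 187) + (-sqrt(5)/2)*((22/9)*(-21)*(19 + 21)) = 117 + (-sqrt(5)/2)*((22/9)*(-21)*40) = 117 - sqrt(5)/2*(-6160/3) = 117 + 3080*sqrt(5)/3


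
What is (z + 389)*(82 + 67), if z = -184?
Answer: 30545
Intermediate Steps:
(z + 389)*(82 + 67) = (-184 + 389)*(82 + 67) = 205*149 = 30545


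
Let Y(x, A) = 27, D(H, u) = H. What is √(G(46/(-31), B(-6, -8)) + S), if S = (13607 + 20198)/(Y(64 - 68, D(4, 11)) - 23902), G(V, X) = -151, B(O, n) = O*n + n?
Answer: I*√139007126/955 ≈ 12.346*I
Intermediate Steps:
B(O, n) = n + O*n
S = -6761/4775 (S = (13607 + 20198)/(27 - 23902) = 33805/(-23875) = 33805*(-1/23875) = -6761/4775 ≈ -1.4159)
√(G(46/(-31), B(-6, -8)) + S) = √(-151 - 6761/4775) = √(-727786/4775) = I*√139007126/955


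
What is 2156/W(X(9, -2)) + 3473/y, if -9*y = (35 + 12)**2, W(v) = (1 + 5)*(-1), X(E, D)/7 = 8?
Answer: -2475073/6627 ≈ -373.48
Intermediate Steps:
X(E, D) = 56 (X(E, D) = 7*8 = 56)
W(v) = -6 (W(v) = 6*(-1) = -6)
y = -2209/9 (y = -(35 + 12)**2/9 = -1/9*47**2 = -1/9*2209 = -2209/9 ≈ -245.44)
2156/W(X(9, -2)) + 3473/y = 2156/(-6) + 3473/(-2209/9) = 2156*(-1/6) + 3473*(-9/2209) = -1078/3 - 31257/2209 = -2475073/6627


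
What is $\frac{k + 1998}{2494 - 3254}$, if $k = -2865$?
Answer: $\frac{867}{760} \approx 1.1408$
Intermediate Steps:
$\frac{k + 1998}{2494 - 3254} = \frac{-2865 + 1998}{2494 - 3254} = - \frac{867}{-760} = \left(-867\right) \left(- \frac{1}{760}\right) = \frac{867}{760}$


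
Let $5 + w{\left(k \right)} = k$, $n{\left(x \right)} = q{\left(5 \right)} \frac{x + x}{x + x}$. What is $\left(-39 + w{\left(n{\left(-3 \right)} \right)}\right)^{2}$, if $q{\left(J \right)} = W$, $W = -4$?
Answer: $2304$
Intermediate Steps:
$q{\left(J \right)} = -4$
$n{\left(x \right)} = -4$ ($n{\left(x \right)} = - 4 \frac{x + x}{x + x} = - 4 \frac{2 x}{2 x} = - 4 \cdot 2 x \frac{1}{2 x} = \left(-4\right) 1 = -4$)
$w{\left(k \right)} = -5 + k$
$\left(-39 + w{\left(n{\left(-3 \right)} \right)}\right)^{2} = \left(-39 - 9\right)^{2} = \left(-48\right)^{2} = 2304$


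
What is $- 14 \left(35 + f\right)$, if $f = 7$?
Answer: $-588$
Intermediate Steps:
$- 14 \left(35 + f\right) = - 14 \left(35 + 7\right) = \left(-14\right) 42 = -588$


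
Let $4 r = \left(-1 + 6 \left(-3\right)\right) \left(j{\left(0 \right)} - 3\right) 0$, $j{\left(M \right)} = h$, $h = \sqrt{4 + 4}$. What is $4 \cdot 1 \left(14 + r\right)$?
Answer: $56$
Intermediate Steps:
$h = 2 \sqrt{2}$ ($h = \sqrt{8} = 2 \sqrt{2} \approx 2.8284$)
$j{\left(M \right)} = 2 \sqrt{2}$
$r = 0$ ($r = \frac{\left(-1 + 6 \left(-3\right)\right) \left(2 \sqrt{2} - 3\right) 0}{4} = \frac{\left(-1 - 18\right) \left(-3 + 2 \sqrt{2}\right) 0}{4} = \frac{\left(-19\right) 0}{4} = \frac{1}{4} \cdot 0 = 0$)
$4 \cdot 1 \left(14 + r\right) = 4 \cdot 1 \left(14 + 0\right) = 4 \cdot 14 = 56$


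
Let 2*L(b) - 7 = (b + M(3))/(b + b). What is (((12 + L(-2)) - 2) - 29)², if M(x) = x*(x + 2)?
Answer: 18769/64 ≈ 293.27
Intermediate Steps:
M(x) = x*(2 + x)
L(b) = 7/2 + (15 + b)/(4*b) (L(b) = 7/2 + ((b + 3*(2 + 3))/(b + b))/2 = 7/2 + ((b + 3*5)/((2*b)))/2 = 7/2 + ((b + 15)*(1/(2*b)))/2 = 7/2 + ((15 + b)*(1/(2*b)))/2 = 7/2 + ((15 + b)/(2*b))/2 = 7/2 + (15 + b)/(4*b))
(((12 + L(-2)) - 2) - 29)² = (((12 + (15/4)*(1 - 2)/(-2)) - 2) - 29)² = (((12 + (15/4)*(-½)*(-1)) - 2) - 29)² = (((12 + 15/8) - 2) - 29)² = ((111/8 - 2) - 29)² = (95/8 - 29)² = (-137/8)² = 18769/64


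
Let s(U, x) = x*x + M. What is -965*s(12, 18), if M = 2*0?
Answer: -312660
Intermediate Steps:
M = 0
s(U, x) = x² (s(U, x) = x*x + 0 = x² + 0 = x²)
-965*s(12, 18) = -965*18² = -965*324 = -312660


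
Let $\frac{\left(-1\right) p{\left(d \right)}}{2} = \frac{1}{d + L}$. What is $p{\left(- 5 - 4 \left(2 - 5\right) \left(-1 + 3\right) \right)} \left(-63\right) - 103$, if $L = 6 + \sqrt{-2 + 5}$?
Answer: $- \frac{450881}{4331} - \frac{42 \sqrt{3}}{4331} \approx -104.12$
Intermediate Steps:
$L = 6 + \sqrt{3} \approx 7.732$
$p{\left(d \right)} = - \frac{2}{6 + d + \sqrt{3}}$ ($p{\left(d \right)} = - \frac{2}{d + \left(6 + \sqrt{3}\right)} = - \frac{2}{6 + d + \sqrt{3}}$)
$p{\left(- 5 - 4 \left(2 - 5\right) \left(-1 + 3\right) \right)} \left(-63\right) - 103 = - \frac{2}{6 - 5 - 4 \left(2 - 5\right) \left(-1 + 3\right) + \sqrt{3}} \left(-63\right) - 103 = - \frac{2}{6 - 5 \left(-4\right) \left(-3\right) 2 + \sqrt{3}} \left(-63\right) - 103 = - \frac{2}{6 - 5 \cdot 12 \cdot 2 + \sqrt{3}} \left(-63\right) - 103 = - \frac{2}{6 - 120 + \sqrt{3}} \left(-63\right) - 103 = - \frac{2}{-114 + \sqrt{3}} \left(-63\right) - 103 = \frac{126}{-114 + \sqrt{3}} - 103 = -103 + \frac{126}{-114 + \sqrt{3}}$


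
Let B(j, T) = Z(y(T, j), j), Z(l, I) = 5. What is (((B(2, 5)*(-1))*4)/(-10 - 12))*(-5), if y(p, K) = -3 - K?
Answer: -50/11 ≈ -4.5455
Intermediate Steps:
B(j, T) = 5
(((B(2, 5)*(-1))*4)/(-10 - 12))*(-5) = (((5*(-1))*4)/(-10 - 12))*(-5) = ((-5*4)/(-22))*(-5) = -1/22*(-20)*(-5) = (10/11)*(-5) = -50/11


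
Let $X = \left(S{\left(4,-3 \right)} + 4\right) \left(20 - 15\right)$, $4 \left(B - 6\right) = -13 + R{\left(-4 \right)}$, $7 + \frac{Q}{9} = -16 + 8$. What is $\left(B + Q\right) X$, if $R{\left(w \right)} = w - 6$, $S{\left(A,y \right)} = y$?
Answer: $- \frac{2695}{4} \approx -673.75$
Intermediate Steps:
$R{\left(w \right)} = -6 + w$ ($R{\left(w \right)} = w - 6 = -6 + w$)
$Q = -135$ ($Q = -63 + 9 \left(-16 + 8\right) = -63 + 9 \left(-8\right) = -63 - 72 = -135$)
$B = \frac{1}{4}$ ($B = 6 + \frac{-13 - 10}{4} = 6 + \frac{1}{4} \left(-23\right) = 6 - \frac{23}{4} = \frac{1}{4} \approx 0.25$)
$X = 5$ ($X = \left(-3 + 4\right) \left(20 - 15\right) = 1 \cdot 5 = 5$)
$\left(B + Q\right) X = \left(\frac{1}{4} - 135\right) 5 = \left(- \frac{539}{4}\right) 5 = - \frac{2695}{4}$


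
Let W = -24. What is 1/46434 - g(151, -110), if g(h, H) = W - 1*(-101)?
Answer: -3575417/46434 ≈ -77.000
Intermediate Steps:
g(h, H) = 77 (g(h, H) = -24 - 1*(-101) = -24 + 101 = 77)
1/46434 - g(151, -110) = 1/46434 - 1*77 = 1/46434 - 77 = -3575417/46434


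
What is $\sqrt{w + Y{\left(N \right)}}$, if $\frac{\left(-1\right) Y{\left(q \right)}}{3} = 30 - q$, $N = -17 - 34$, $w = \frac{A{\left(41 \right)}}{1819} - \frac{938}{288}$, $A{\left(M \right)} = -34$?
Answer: $\frac{i \sqrt{406023805}}{1284} \approx 15.693 i$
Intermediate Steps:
$w = - \frac{50471}{15408}$ ($w = - \frac{34}{1819} - \frac{938}{288} = \left(-34\right) \frac{1}{1819} - \frac{469}{144} = - \frac{2}{107} - \frac{469}{144} = - \frac{50471}{15408} \approx -3.2756$)
$N = -51$
$Y{\left(q \right)} = -90 + 3 q$ ($Y{\left(q \right)} = - 3 \left(30 - q\right) = -90 + 3 q$)
$\sqrt{w + Y{\left(N \right)}} = \sqrt{- \frac{50471}{15408} + \left(-90 + 3 \left(-51\right)\right)} = \sqrt{- \frac{50471}{15408} - 243} = \sqrt{- \frac{3794615}{15408}} = \frac{i \sqrt{406023805}}{1284}$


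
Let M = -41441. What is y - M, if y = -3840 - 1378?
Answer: 36223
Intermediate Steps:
y = -5218
y - M = -5218 - 1*(-41441) = -5218 + 41441 = 36223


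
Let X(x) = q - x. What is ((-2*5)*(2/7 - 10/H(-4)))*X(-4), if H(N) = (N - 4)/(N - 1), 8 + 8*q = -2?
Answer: 9185/56 ≈ 164.02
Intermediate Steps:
q = -5/4 (q = -1 + (⅛)*(-2) = -1 - ¼ = -5/4 ≈ -1.2500)
H(N) = (-4 + N)/(-1 + N)
X(x) = -5/4 - x
((-2*5)*(2/7 - 10/H(-4)))*X(-4) = ((-2*5)*(2/7 - 10*(-1 - 4)/(-4 - 4)))*(-5/4 - 1*(-4)) = (-10*(2*(⅐) - 10/(-8/(-5))))*(-5/4 + 4) = -10*(2/7 - 10/((-⅕*(-8))))*(11/4) = -10*(2/7 - 10/8/5)*(11/4) = -10*(2/7 - 10*5/8)*(11/4) = -10*(2/7 - 25/4)*(11/4) = -10*(-167/28)*(11/4) = (835/14)*(11/4) = 9185/56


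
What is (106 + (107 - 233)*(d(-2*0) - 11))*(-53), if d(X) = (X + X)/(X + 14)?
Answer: -79076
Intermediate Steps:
d(X) = 2*X/(14 + X) (d(X) = (2*X)/(14 + X) = 2*X/(14 + X))
(106 + (107 - 233)*(d(-2*0) - 11))*(-53) = (106 + (107 - 233)*(2*(-2*0)/(14 - 2*0) - 11))*(-53) = (106 - 126*(2*0/(14 + 0) - 11))*(-53) = (106 - 126*(2*0/14 - 11))*(-53) = (106 - 126*(2*0*(1/14) - 11))*(-53) = (106 - 126*(0 - 11))*(-53) = (106 - 126*(-11))*(-53) = (106 + 1386)*(-53) = 1492*(-53) = -79076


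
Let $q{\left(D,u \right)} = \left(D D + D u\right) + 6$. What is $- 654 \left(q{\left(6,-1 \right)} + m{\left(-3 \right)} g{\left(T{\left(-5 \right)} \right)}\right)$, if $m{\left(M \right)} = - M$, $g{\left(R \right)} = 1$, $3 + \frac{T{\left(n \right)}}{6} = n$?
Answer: $-25506$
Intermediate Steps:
$T{\left(n \right)} = -18 + 6 n$
$q{\left(D,u \right)} = 6 + D^{2} + D u$ ($q{\left(D,u \right)} = \left(D^{2} + D u\right) + 6 = 6 + D^{2} + D u$)
$- 654 \left(q{\left(6,-1 \right)} + m{\left(-3 \right)} g{\left(T{\left(-5 \right)} \right)}\right) = - 654 \left(\left(6 + 6^{2} + 6 \left(-1\right)\right) + \left(-1\right) \left(-3\right) 1\right) = - 654 \left(\left(6 + 36 - 6\right) + 3 \cdot 1\right) = - 654 \left(36 + 3\right) = \left(-654\right) 39 = -25506$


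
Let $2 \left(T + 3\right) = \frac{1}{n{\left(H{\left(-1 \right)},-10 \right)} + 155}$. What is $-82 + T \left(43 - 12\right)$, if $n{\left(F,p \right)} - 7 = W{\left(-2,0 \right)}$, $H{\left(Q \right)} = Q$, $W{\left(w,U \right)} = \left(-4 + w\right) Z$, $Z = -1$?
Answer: $- \frac{58769}{336} \approx -174.91$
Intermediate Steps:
$W{\left(w,U \right)} = 4 - w$ ($W{\left(w,U \right)} = \left(-4 + w\right) \left(-1\right) = 4 - w$)
$n{\left(F,p \right)} = 13$ ($n{\left(F,p \right)} = 7 + \left(4 - -2\right) = 7 + \left(4 + 2\right) = 7 + 6 = 13$)
$T = - \frac{1007}{336}$ ($T = -3 + \frac{1}{2 \left(13 + 155\right)} = -3 + \frac{1}{2 \cdot 168} = -3 + \frac{1}{2} \cdot \frac{1}{168} = -3 + \frac{1}{336} = - \frac{1007}{336} \approx -2.997$)
$-82 + T \left(43 - 12\right) = -82 - \frac{1007 \left(43 - 12\right)}{336} = -82 - \frac{31217}{336} = - \frac{58769}{336}$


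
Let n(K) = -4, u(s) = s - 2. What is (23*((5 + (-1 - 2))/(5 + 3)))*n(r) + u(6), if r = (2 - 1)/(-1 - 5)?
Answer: -19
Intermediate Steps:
r = -⅙ (r = 1/(-6) = 1*(-⅙) = -⅙ ≈ -0.16667)
u(s) = -2 + s
(23*((5 + (-1 - 2))/(5 + 3)))*n(r) + u(6) = (23*((5 + (-1 - 2))/(5 + 3)))*(-4) + (-2 + 6) = (23*((5 - 3)/8))*(-4) + 4 = (23*(2*(⅛)))*(-4) + 4 = (23*(¼))*(-4) + 4 = (23/4)*(-4) + 4 = -23 + 4 = -19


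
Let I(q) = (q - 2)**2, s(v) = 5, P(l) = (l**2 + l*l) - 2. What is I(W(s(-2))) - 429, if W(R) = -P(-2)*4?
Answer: 247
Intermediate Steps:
P(l) = -2 + 2*l**2 (P(l) = (l**2 + l**2) - 2 = 2*l**2 - 2 = -2 + 2*l**2)
W(R) = -24 (W(R) = -(-2 + 2*(-2)**2)*4 = -(-2 + 2*4)*4 = -(-2 + 8)*4 = -1*6*4 = -6*4 = -24)
I(q) = (-2 + q)**2
I(W(s(-2))) - 429 = (-2 - 24)**2 - 429 = (-26)**2 - 429 = 676 - 429 = 247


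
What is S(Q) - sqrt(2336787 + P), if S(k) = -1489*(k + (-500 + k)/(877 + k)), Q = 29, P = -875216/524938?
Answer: -12806889/302 - sqrt(160981085397443155)/262469 ≈ -43936.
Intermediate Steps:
P = -437608/262469 (P = -875216*1/524938 = -437608/262469 ≈ -1.6673)
S(k) = -1489*k - 1489*(-500 + k)/(877 + k) (S(k) = -1489*(k + (-500 + k)/(877 + k)) = -1489*k - 1489*(-500 + k)/(877 + k))
S(Q) - sqrt(2336787 + P) = 1489*(500 - 1*29**2 - 878*29)/(877 + 29) - sqrt(2336787 - 437608/262469) = 1489*(500 - 1*841 - 25462)/906 - sqrt(613333709495/262469) = 1489*(1/906)*(500 - 841 - 25462) - sqrt(160981085397443155)/262469 = 1489*(1/906)*(-25803) - sqrt(160981085397443155)/262469 = -12806889/302 - sqrt(160981085397443155)/262469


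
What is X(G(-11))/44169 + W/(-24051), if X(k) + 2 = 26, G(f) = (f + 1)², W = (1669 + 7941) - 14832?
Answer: 77075914/354102873 ≈ 0.21767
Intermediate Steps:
W = -5222 (W = 9610 - 14832 = -5222)
G(f) = (1 + f)²
X(k) = 24 (X(k) = -2 + 26 = 24)
X(G(-11))/44169 + W/(-24051) = 24/44169 - 5222/(-24051) = 24*(1/44169) - 5222*(-1/24051) = 8/14723 + 5222/24051 = 77075914/354102873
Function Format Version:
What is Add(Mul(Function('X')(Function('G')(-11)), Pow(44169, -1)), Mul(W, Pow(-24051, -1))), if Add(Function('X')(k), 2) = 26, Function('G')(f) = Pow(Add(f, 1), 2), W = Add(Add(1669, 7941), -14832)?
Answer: Rational(77075914, 354102873) ≈ 0.21767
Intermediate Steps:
W = -5222 (W = Add(9610, -14832) = -5222)
Function('G')(f) = Pow(Add(1, f), 2)
Function('X')(k) = 24 (Function('X')(k) = Add(-2, 26) = 24)
Add(Mul(Function('X')(Function('G')(-11)), Pow(44169, -1)), Mul(W, Pow(-24051, -1))) = Add(Mul(24, Pow(44169, -1)), Mul(-5222, Pow(-24051, -1))) = Add(Mul(24, Rational(1, 44169)), Mul(-5222, Rational(-1, 24051))) = Add(Rational(8, 14723), Rational(5222, 24051)) = Rational(77075914, 354102873)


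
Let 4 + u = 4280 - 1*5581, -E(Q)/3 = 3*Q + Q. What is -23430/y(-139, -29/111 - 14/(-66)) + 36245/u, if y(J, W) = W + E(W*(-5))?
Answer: 248005483/31842 ≈ 7788.6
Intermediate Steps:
E(Q) = -12*Q (E(Q) = -3*(3*Q + Q) = -12*Q)
u = -1305 (u = -4 + (4280 - 1*5581) = -4 + (4280 - 5581) = -4 - 1301 = -1305)
y(J, W) = 61*W (y(J, W) = W - 12*W*(-5) = W - (-60)*W = W + 60*W = 61*W)
-23430/y(-139, -29/111 - 14/(-66)) + 36245/u = -23430*1/(61*(-29/111 - 14/(-66))) + 36245/(-1305) = -23430*1/(61*(-29*1/111 - 14*(-1/66))) + 36245*(-1/1305) = -23430*1/(61*(-29/111 + 7/33)) - 7249/261 = -23430/(61*(-20/407)) - 7249/261 = -23430/(-1220/407) - 7249/261 = -23430*(-407/1220) - 7249/261 = 953601/122 - 7249/261 = 248005483/31842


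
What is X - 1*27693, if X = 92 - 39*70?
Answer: -30331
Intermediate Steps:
X = -2638 (X = 92 - 2730 = -2638)
X - 1*27693 = -2638 - 1*27693 = -2638 - 27693 = -30331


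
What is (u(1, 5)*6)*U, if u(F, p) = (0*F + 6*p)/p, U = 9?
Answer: 324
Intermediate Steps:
u(F, p) = 6 (u(F, p) = (0 + 6*p)/p = (6*p)/p = 6)
(u(1, 5)*6)*U = (6*6)*9 = 36*9 = 324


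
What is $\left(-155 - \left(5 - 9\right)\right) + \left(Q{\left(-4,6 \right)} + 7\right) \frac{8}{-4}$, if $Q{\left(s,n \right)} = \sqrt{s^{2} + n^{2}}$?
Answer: $-165 - 4 \sqrt{13} \approx -179.42$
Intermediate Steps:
$Q{\left(s,n \right)} = \sqrt{n^{2} + s^{2}}$
$\left(-155 - \left(5 - 9\right)\right) + \left(Q{\left(-4,6 \right)} + 7\right) \frac{8}{-4} = \left(-155 - \left(5 - 9\right)\right) + \left(\sqrt{6^{2} + \left(-4\right)^{2}} + 7\right) \frac{8}{-4} = \left(-155 - -4\right) + \left(\sqrt{36 + 16} + 7\right) 8 \left(- \frac{1}{4}\right) = \left(-155 + 4\right) + \left(\sqrt{52} + 7\right) \left(-2\right) = -151 + \left(2 \sqrt{13} + 7\right) \left(-2\right) = -151 + \left(7 + 2 \sqrt{13}\right) \left(-2\right) = -151 - \left(14 + 4 \sqrt{13}\right) = -165 - 4 \sqrt{13}$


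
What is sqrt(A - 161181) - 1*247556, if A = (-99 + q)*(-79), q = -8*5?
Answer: -247556 + 10*I*sqrt(1502) ≈ -2.4756e+5 + 387.56*I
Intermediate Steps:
q = -40
A = 10981 (A = (-99 - 40)*(-79) = -139*(-79) = 10981)
sqrt(A - 161181) - 1*247556 = sqrt(10981 - 161181) - 1*247556 = sqrt(-150200) - 247556 = 10*I*sqrt(1502) - 247556 = -247556 + 10*I*sqrt(1502)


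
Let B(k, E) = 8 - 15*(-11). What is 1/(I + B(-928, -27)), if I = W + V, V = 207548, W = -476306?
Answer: -1/268585 ≈ -3.7232e-6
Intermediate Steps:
B(k, E) = 173 (B(k, E) = 8 + 165 = 173)
I = -268758 (I = -476306 + 207548 = -268758)
1/(I + B(-928, -27)) = 1/(-268758 + 173) = 1/(-268585) = -1/268585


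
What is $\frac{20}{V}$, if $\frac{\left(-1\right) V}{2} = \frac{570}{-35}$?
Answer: $\frac{35}{57} \approx 0.61403$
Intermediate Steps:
$V = \frac{228}{7}$ ($V = - 2 \frac{570}{-35} = - 2 \cdot 570 \left(- \frac{1}{35}\right) = \left(-2\right) \left(- \frac{114}{7}\right) = \frac{228}{7} \approx 32.571$)
$\frac{20}{V} = \frac{20}{\frac{228}{7}} = 20 \cdot \frac{7}{228} = \frac{35}{57}$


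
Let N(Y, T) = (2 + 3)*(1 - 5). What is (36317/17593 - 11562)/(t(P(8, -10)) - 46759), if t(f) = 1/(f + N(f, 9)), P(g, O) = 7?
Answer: 2643861337/10694221724 ≈ 0.24722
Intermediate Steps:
N(Y, T) = -20 (N(Y, T) = 5*(-4) = -20)
t(f) = 1/(-20 + f) (t(f) = 1/(f - 20) = 1/(-20 + f))
(36317/17593 - 11562)/(t(P(8, -10)) - 46759) = (36317/17593 - 11562)/(1/(-20 + 7) - 46759) = (36317*(1/17593) - 11562)/(1/(-13) - 46759) = (36317/17593 - 11562)/(-1/13 - 46759) = -203373949/(17593*(-607868/13)) = -203373949/17593*(-13/607868) = 2643861337/10694221724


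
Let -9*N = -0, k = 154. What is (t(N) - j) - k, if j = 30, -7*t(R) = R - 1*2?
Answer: -1286/7 ≈ -183.71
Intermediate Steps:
N = 0 (N = -(-2)*0*1/9 = -(-2)*0/9 = -⅑*0 = 0)
t(R) = 2/7 - R/7 (t(R) = -(R - 1*2)/7 = -(R - 2)/7 = -(-2 + R)/7 = 2/7 - R/7)
(t(N) - j) - k = ((2/7 - ⅐*0) - 1*30) - 1*154 = ((2/7 + 0) - 30) - 154 = (2/7 - 30) - 154 = -208/7 - 154 = -1286/7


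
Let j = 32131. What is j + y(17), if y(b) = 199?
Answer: 32330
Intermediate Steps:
j + y(17) = 32131 + 199 = 32330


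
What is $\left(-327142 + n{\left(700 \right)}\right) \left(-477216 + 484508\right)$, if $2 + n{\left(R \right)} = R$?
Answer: $-2380429648$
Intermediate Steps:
$n{\left(R \right)} = -2 + R$
$\left(-327142 + n{\left(700 \right)}\right) \left(-477216 + 484508\right) = \left(-327142 + \left(-2 + 700\right)\right) \left(-477216 + 484508\right) = \left(-327142 + 698\right) 7292 = \left(-326444\right) 7292 = -2380429648$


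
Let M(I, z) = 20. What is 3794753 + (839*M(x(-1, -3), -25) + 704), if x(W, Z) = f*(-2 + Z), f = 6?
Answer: 3812237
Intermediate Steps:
x(W, Z) = -12 + 6*Z (x(W, Z) = 6*(-2 + Z) = -12 + 6*Z)
3794753 + (839*M(x(-1, -3), -25) + 704) = 3794753 + (839*20 + 704) = 3794753 + (16780 + 704) = 3794753 + 17484 = 3812237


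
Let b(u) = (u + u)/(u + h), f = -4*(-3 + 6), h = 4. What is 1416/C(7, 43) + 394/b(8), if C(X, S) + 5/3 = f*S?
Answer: 909327/3106 ≈ 292.76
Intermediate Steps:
f = -12 (f = -4*3 = -12)
C(X, S) = -5/3 - 12*S
b(u) = 2*u/(4 + u) (b(u) = (u + u)/(u + 4) = (2*u)/(4 + u) = 2*u/(4 + u))
1416/C(7, 43) + 394/b(8) = 1416/(-5/3 - 12*43) + 394/((2*8/(4 + 8))) = 1416/(-5/3 - 516) + 394/((2*8/12)) = 1416/(-1553/3) + 394/((2*8*(1/12))) = 1416*(-3/1553) + 394/(4/3) = -4248/1553 + 394*(¾) = -4248/1553 + 591/2 = 909327/3106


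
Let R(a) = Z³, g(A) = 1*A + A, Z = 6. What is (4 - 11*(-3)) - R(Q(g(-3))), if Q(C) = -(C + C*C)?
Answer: -179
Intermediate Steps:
g(A) = 2*A (g(A) = A + A = 2*A)
Q(C) = -C - C² (Q(C) = -(C + C²) = -C - C²)
R(a) = 216 (R(a) = 6³ = 216)
(4 - 11*(-3)) - R(Q(g(-3))) = (4 - 11*(-3)) - 1*216 = (4 + 33) - 216 = 37 - 216 = -179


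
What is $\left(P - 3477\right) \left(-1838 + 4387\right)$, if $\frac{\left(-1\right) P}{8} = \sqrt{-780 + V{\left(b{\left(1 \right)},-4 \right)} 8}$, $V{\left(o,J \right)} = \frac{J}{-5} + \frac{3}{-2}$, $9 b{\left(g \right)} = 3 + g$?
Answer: $-8862873 - \frac{40784 i \sqrt{4910}}{5} \approx -8.8629 \cdot 10^{6} - 5.7156 \cdot 10^{5} i$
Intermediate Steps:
$b{\left(g \right)} = \frac{1}{3} + \frac{g}{9}$ ($b{\left(g \right)} = \frac{3 + g}{9} = \frac{1}{3} + \frac{g}{9}$)
$V{\left(o,J \right)} = - \frac{3}{2} - \frac{J}{5}$ ($V{\left(o,J \right)} = J \left(- \frac{1}{5}\right) + 3 \left(- \frac{1}{2}\right) = - \frac{J}{5} - \frac{3}{2} = - \frac{3}{2} - \frac{J}{5}$)
$P = - \frac{16 i \sqrt{4910}}{5}$ ($P = - 8 \sqrt{-780 + \left(- \frac{3}{2} - - \frac{4}{5}\right) 8} = - 8 \sqrt{-780 + \left(- \frac{3}{2} + \frac{4}{5}\right) 8} = - 8 \sqrt{-780 - \frac{28}{5}} = - 8 \sqrt{- \frac{3928}{5}} = - 8 \frac{2 i \sqrt{4910}}{5} = - \frac{16 i \sqrt{4910}}{5} \approx - 224.23 i$)
$\left(P - 3477\right) \left(-1838 + 4387\right) = \left(- \frac{16 i \sqrt{4910}}{5} - 3477\right) \left(-1838 + 4387\right) = \left(-3477 - \frac{16 i \sqrt{4910}}{5}\right) 2549 = -8862873 - \frac{40784 i \sqrt{4910}}{5}$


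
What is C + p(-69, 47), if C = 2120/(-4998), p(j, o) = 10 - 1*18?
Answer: -21052/2499 ≈ -8.4242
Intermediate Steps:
p(j, o) = -8 (p(j, o) = 10 - 18 = -8)
C = -1060/2499 (C = 2120*(-1/4998) = -1060/2499 ≈ -0.42417)
C + p(-69, 47) = -1060/2499 - 8 = -21052/2499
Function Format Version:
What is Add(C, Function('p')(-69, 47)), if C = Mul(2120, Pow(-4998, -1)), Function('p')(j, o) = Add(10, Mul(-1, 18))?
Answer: Rational(-21052, 2499) ≈ -8.4242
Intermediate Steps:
Function('p')(j, o) = -8 (Function('p')(j, o) = Add(10, -18) = -8)
C = Rational(-1060, 2499) (C = Mul(2120, Rational(-1, 4998)) = Rational(-1060, 2499) ≈ -0.42417)
Add(C, Function('p')(-69, 47)) = Add(Rational(-1060, 2499), -8) = Rational(-21052, 2499)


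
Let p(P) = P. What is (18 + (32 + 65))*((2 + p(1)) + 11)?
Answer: 1610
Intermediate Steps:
(18 + (32 + 65))*((2 + p(1)) + 11) = (18 + (32 + 65))*((2 + 1) + 11) = (18 + 97)*(3 + 11) = 115*14 = 1610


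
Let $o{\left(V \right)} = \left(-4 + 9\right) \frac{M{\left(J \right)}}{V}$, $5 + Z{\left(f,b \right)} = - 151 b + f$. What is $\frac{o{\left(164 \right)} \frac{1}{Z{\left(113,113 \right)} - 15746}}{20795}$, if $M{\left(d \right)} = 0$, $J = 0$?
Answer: $0$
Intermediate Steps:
$Z{\left(f,b \right)} = -5 + f - 151 b$ ($Z{\left(f,b \right)} = -5 - \left(- f + 151 b\right) = -5 + f - 151 b$)
$o{\left(V \right)} = 0$ ($o{\left(V \right)} = \left(-4 + 9\right) \frac{0}{V} = 5 \cdot 0 = 0$)
$\frac{o{\left(164 \right)} \frac{1}{Z{\left(113,113 \right)} - 15746}}{20795} = \frac{0 \frac{1}{\left(-5 + 113 - 17063\right) - 15746}}{20795} = \frac{0}{\left(-5 + 113 - 17063\right) - 15746} \cdot \frac{1}{20795} = \frac{0}{-16955 - 15746} \cdot \frac{1}{20795} = \frac{0}{-32701} \cdot \frac{1}{20795} = 0 \left(- \frac{1}{32701}\right) \frac{1}{20795} = 0 \cdot \frac{1}{20795} = 0$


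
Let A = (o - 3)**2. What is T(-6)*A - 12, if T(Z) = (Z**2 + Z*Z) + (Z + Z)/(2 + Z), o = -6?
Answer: 6063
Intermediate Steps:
T(Z) = 2*Z**2 + 2*Z/(2 + Z) (T(Z) = (Z**2 + Z**2) + (2*Z)/(2 + Z) = 2*Z**2 + 2*Z/(2 + Z))
A = 81 (A = (-6 - 3)**2 = (-9)**2 = 81)
T(-6)*A - 12 = (2*(-6)*(1 + (-6)**2 + 2*(-6))/(2 - 6))*81 - 12 = (2*(-6)*(1 + 36 - 12)/(-4))*81 - 12 = (2*(-6)*(-1/4)*25)*81 - 12 = 75*81 - 12 = 6075 - 12 = 6063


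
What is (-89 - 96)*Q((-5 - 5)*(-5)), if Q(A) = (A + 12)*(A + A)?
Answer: -1147000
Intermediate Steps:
Q(A) = 2*A*(12 + A) (Q(A) = (12 + A)*(2*A) = 2*A*(12 + A))
(-89 - 96)*Q((-5 - 5)*(-5)) = (-89 - 96)*(2*((-5 - 5)*(-5))*(12 + (-5 - 5)*(-5))) = -370*(-10*(-5))*(12 - 10*(-5)) = -370*50*(12 + 50) = -370*50*62 = -185*6200 = -1147000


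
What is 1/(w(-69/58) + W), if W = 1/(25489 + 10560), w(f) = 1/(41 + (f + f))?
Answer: 40374880/1046541 ≈ 38.579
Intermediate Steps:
w(f) = 1/(41 + 2*f)
W = 1/36049 ≈ 2.7740e-5
1/(w(-69/58) + W) = 1/(1/(41 + 2*(-69/58)) + 1/36049) = 1/(1/(41 - 69/29) + 1/36049) = 1/(1/(1120/29) + 1/36049) = 1/(29/1120 + 1/36049) = 1/(1046541/40374880) = 40374880/1046541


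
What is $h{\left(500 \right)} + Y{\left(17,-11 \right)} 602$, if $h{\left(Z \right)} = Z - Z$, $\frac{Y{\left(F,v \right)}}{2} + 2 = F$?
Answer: $18060$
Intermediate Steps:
$Y{\left(F,v \right)} = -4 + 2 F$
$h{\left(Z \right)} = 0$
$h{\left(500 \right)} + Y{\left(17,-11 \right)} 602 = 0 + \left(-4 + 2 \cdot 17\right) 602 = 0 + \left(-4 + 34\right) 602 = 0 + 30 \cdot 602 = 0 + 18060 = 18060$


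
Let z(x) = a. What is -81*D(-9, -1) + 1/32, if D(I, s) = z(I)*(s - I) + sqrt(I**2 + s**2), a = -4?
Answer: 82945/32 - 81*sqrt(82) ≈ 1858.5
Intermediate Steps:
z(x) = -4
D(I, s) = sqrt(I**2 + s**2) - 4*s + 4*I (D(I, s) = -4*(s - I) + sqrt(I**2 + s**2) = (-4*s + 4*I) + sqrt(I**2 + s**2) = sqrt(I**2 + s**2) - 4*s + 4*I)
-81*D(-9, -1) + 1/32 = -81*(sqrt((-9)**2 + (-1)**2) - 4*(-1) + 4*(-9)) + 1/32 = -81*(sqrt(81 + 1) + 4 - 36) + 1/32 = -81*(sqrt(82) + 4 - 36) + 1/32 = -81*(-32 + sqrt(82)) + 1/32 = (2592 - 81*sqrt(82)) + 1/32 = 82945/32 - 81*sqrt(82)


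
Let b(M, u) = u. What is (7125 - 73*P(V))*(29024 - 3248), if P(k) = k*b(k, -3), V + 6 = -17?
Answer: 53820288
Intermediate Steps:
V = -23 (V = -6 - 17 = -23)
P(k) = -3*k (P(k) = k*(-3) = -3*k)
(7125 - 73*P(V))*(29024 - 3248) = (7125 - (-219)*(-23))*(29024 - 3248) = (7125 - 73*69)*25776 = (7125 - 5037)*25776 = 2088*25776 = 53820288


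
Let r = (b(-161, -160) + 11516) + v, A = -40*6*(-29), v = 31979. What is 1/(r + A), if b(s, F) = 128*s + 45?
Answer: 1/29892 ≈ 3.3454e-5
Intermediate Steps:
b(s, F) = 45 + 128*s
A = 6960 (A = -240*(-29) = 6960)
r = 22932 (r = ((45 + 128*(-161)) + 11516) + 31979 = ((45 - 20608) + 11516) + 31979 = (-20563 + 11516) + 31979 = -9047 + 31979 = 22932)
1/(r + A) = 1/(22932 + 6960) = 1/29892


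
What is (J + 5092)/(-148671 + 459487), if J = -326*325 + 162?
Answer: -12587/38852 ≈ -0.32397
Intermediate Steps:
J = -105788 (J = -105950 + 162 = -105788)
(J + 5092)/(-148671 + 459487) = (-105788 + 5092)/(-148671 + 459487) = -100696/310816 = -100696*1/310816 = -12587/38852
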